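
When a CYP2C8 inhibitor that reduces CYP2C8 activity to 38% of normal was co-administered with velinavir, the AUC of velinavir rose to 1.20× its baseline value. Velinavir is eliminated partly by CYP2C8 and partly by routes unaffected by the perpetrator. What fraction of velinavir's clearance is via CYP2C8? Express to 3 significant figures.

Let fm be the CYP2C8 fraction. New clearance relative to baseline = fm × 0.38 + (1 − fm).
AUC ratio = 1 / (new CL fraction), so new CL fraction = 1 / 1.20 = 0.8333.
fm × 0.38 + 1 − fm = 0.8333  ⇒  fm × (0.38 − 1) = −0.1667  ⇒  fm = 0.269.

0.269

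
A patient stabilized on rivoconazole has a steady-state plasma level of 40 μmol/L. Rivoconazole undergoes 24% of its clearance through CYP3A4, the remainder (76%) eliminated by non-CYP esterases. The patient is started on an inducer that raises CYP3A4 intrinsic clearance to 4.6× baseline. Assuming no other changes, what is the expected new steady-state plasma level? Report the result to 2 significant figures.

The CYP3A4 pathway (24% of clearance) rises to 4.6× activity: 0.24 × 4.6 = 1.104.
Non-CYP routes (76%) are unchanged.
New clearance relative to baseline: 1.104 + 0.76 = 1.864.
With dosing unchanged, steady-state plasma level scales as 1/CL: 40 / 1.864 = 21 μmol/L.

21 μmol/L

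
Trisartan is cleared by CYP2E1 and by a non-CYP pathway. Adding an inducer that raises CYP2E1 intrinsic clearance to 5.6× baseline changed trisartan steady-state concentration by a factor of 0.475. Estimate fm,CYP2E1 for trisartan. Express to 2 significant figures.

Write x for the fraction cleared via CYP2E1. The observed steady-state concentration change means clearance rose to 1/0.475 = 2.105 of baseline.
Only the CYP2E1 route changed, so 2.105 = x·5.6 + (1 − x), giving x = 0.24.

0.24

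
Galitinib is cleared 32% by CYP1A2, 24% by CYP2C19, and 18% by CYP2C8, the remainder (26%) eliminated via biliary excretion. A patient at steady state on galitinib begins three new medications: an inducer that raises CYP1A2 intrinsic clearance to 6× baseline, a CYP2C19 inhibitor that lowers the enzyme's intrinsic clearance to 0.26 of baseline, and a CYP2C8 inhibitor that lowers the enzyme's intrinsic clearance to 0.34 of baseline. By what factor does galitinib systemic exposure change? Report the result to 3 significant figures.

CYP1A2: 0.32 × 6 = 1.92
CYP2C19: 0.24 × 0.26 = 0.0624
CYP2C8: 0.18 × 0.34 = 0.0612
Other: 0.26 (unchanged)
New clearance relative to baseline: 1.92 + 0.0624 + 0.0612 + 0.26 = 2.3036.
Because systemic exposure varies inversely with clearance, the combined effect is 1 / 2.3036 = 0.434.

0.434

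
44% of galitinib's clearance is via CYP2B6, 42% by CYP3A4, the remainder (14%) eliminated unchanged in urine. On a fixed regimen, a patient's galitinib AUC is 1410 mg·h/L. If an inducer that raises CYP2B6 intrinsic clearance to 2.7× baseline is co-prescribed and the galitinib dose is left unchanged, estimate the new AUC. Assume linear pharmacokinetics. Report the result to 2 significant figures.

8.1 × 10² mg·h/L

The CYP2B6 pathway (44% of clearance) increases to 2.7× activity: 0.44 × 2.7 = 1.188.
CYP3A4 (42%) and the residual 14% are unaffected.
Relative clearance = 1.188 + 0.42 + 0.14 = 1.748.
With dosing unchanged, AUC scales as 1/CL: 1410 / 1.748 = 8.1 × 10² mg·h/L.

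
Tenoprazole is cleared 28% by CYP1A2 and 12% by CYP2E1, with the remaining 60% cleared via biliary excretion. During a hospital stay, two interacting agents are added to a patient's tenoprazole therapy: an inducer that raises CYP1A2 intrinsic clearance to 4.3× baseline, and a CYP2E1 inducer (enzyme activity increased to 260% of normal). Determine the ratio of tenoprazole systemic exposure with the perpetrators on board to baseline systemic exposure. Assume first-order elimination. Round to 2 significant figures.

The CYP1A2 pathway (28% of clearance) is boosted to 4.3× activity: 0.28 × 4.3 = 1.204.
The CYP2E1 pathway (12% of clearance) rises to 2.6× activity: 0.12 × 2.6 = 0.312.
The remaining 60% of clearance is unaffected.
New clearance relative to baseline: 1.204 + 0.312 + 0.6 = 2.116.
Because systemic exposure varies inversely with clearance, the combined effect is 1 / 2.116 = 0.47.

0.47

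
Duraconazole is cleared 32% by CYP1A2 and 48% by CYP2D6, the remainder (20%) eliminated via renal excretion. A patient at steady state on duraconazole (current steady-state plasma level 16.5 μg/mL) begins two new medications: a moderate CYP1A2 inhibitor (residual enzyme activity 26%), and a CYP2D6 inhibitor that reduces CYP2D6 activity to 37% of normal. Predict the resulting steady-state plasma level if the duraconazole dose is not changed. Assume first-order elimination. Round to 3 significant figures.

CYP1A2: 0.32 × 0.26 = 0.0832
CYP2D6: 0.48 × 0.37 = 0.1776
Other: 0.2 (unchanged)
New clearance relative to baseline: 0.0832 + 0.1776 + 0.2 = 0.4608.
Dividing the baseline by the relative clearance: 16.5 / 0.4608 = 35.8 μg/mL.

35.8 μg/mL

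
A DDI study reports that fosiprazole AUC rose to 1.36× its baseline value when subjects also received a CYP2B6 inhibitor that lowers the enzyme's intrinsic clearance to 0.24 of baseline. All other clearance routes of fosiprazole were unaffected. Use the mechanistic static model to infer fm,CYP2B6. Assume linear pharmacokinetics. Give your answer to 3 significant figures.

Write x for the fraction cleared via CYP2B6. The observed AUC change means clearance fell to 1/1.36 = 0.7353 of baseline.
Setting x·0.24 + (1 − x) = 0.7353 and solving: x = (0.7353 − 1)/(0.24 − 1) = 0.348.

0.348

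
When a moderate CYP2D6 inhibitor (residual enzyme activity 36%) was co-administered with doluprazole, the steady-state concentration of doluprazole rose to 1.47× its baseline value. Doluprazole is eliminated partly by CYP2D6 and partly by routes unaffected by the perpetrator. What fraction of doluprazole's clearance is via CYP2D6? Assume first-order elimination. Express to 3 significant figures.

Let fm be the CYP2D6 fraction. New clearance relative to baseline = fm × 0.36 + (1 − fm).
Steady-state concentration ratio = 1 / (new CL fraction), so new CL fraction = 1 / 1.47 = 0.6803.
fm × 0.36 + 1 − fm = 0.6803  ⇒  fm × (0.36 − 1) = −0.3197  ⇒  fm = 0.500.

0.500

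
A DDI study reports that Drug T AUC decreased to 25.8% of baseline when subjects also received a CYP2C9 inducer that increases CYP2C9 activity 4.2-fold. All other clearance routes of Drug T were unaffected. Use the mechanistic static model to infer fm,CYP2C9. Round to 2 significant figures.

0.90

Let fm be the CYP2C9 fraction. New clearance relative to baseline = fm × 4.2 + (1 − fm).
AUC ratio = 1 / (new CL fraction), so new CL fraction = 1 / 0.258 = 3.876.
fm × 4.2 + 1 − fm = 3.876  ⇒  fm × (4.2 − 1) = 2.876  ⇒  fm = 0.90.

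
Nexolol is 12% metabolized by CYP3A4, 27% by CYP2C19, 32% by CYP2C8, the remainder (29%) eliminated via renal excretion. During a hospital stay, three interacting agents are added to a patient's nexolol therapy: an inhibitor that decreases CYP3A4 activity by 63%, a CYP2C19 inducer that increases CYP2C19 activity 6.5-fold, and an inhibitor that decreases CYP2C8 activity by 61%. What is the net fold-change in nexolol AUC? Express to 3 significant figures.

0.452

The CYP3A4 pathway (12% of clearance) is reduced to 0.37× activity: 0.12 × 0.37 = 0.0444.
The CYP2C19 pathway (27% of clearance) increases to 6.5× activity: 0.27 × 6.5 = 1.755.
The CYP2C8 pathway (32% of clearance) falls to 0.39× activity: 0.32 × 0.39 = 0.1248.
Non-CYP routes (29%) are unchanged.
Relative clearance = 0.0444 + 1.755 + 0.1248 + 0.29 = 2.2142.
Net AUC ratio = 1 / 2.2142 = 0.452.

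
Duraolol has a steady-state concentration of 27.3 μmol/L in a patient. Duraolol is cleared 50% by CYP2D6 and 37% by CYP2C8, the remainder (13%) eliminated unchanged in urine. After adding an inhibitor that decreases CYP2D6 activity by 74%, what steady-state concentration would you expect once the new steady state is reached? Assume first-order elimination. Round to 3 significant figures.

The CYP2D6 pathway (50% of clearance) falls to 0.26× activity: 0.5 × 0.26 = 0.13.
CYP2C8 (37%) and the residual 13% are unaffected.
New clearance relative to baseline: 0.13 + 0.37 + 0.13 = 0.63.
Steady-state concentration ∝ 1/CL, so new value = 27.3 / 0.63 = 43.3 μmol/L.

43.3 μmol/L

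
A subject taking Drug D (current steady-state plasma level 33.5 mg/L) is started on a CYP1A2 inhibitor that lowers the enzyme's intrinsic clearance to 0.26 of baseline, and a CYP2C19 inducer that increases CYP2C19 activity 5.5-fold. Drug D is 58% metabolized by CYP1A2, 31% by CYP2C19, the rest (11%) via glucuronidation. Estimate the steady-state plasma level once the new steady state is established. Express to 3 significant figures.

17.0 mg/L

The CYP1A2 pathway (58% of clearance) drops to 0.26× activity: 0.58 × 0.26 = 0.1508.
The CYP2C19 pathway (31% of clearance) increases to 5.5× activity: 0.31 × 5.5 = 1.705.
Non-CYP routes (11%) are unchanged.
New clearance relative to baseline: 0.1508 + 1.705 + 0.11 = 1.9658.
New steady-state plasma level = 33.5 / 1.9658 = 17.0 mg/L (concentration scales inversely with clearance).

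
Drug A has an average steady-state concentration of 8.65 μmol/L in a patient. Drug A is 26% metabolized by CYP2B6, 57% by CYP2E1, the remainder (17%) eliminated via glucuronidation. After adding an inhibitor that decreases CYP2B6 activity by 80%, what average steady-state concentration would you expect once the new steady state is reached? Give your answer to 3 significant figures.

The CYP2B6 pathway (26% of clearance) falls to 0.2× activity: 0.26 × 0.2 = 0.052.
CYP2E1 (57%) and the residual 17% are unaffected.
Relative clearance = 0.052 + 0.57 + 0.17 = 0.792.
New average steady-state concentration = baseline ÷ relative clearance = 8.65 / 0.792 = 10.9 μmol/L.

10.9 μmol/L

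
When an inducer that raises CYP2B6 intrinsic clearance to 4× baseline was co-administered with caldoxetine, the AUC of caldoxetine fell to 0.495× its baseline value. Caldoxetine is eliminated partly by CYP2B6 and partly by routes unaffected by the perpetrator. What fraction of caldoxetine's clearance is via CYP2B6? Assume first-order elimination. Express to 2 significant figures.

0.34

CL'/CL = 1 / 0.495 = 2.02
4·fm + (1 − fm) = 2.02
fm = (2.02 − 1) / (4 − 1) = 0.34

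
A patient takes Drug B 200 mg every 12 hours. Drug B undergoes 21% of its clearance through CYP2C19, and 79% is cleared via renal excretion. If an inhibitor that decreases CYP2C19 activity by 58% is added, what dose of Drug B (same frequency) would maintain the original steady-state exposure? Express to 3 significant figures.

The CYP2C19 pathway (21% of clearance) falls to 0.42× activity: 0.21 × 0.42 = 0.0882.
The remaining 79% of clearance is unaffected.
New clearance relative to baseline: 0.0882 + 0.79 = 0.8782.
Exposure is unchanged when dose changes in proportion to clearance. New dose = 200 mg × 0.8782 = 176 mg.

176 mg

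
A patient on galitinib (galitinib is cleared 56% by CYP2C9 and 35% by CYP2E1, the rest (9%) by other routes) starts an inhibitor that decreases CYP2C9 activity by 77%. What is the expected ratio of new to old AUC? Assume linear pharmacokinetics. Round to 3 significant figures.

CYP2C9: 0.56 × 0.23 = 0.1288
CYP2E1: 0.35 (unchanged)
Other: 0.09 (unchanged)
New clearance relative to baseline: 0.1288 + 0.35 + 0.09 = 0.5688.
AUC ratio = CL_old/CL_new = 1 / 0.5688 = 1.76.

1.76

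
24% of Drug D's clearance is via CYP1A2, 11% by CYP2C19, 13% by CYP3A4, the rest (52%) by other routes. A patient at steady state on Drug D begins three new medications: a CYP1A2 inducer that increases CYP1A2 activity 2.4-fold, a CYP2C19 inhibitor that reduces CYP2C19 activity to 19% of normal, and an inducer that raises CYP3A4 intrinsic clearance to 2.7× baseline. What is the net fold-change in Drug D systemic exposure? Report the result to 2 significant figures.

0.68

The CYP1A2 pathway (24% of clearance) increases to 2.4× activity: 0.24 × 2.4 = 0.576.
The CYP2C19 pathway (11% of clearance) is reduced to 0.19× activity: 0.11 × 0.19 = 0.0209.
The CYP3A4 pathway (13% of clearance) rises to 2.7× activity: 0.13 × 2.7 = 0.351.
Non-CYP routes (52%) are unchanged.
New clearance relative to baseline: 0.576 + 0.0209 + 0.351 + 0.52 = 1.4679.
Systemic exposure ∝ 1/CL: fold-change = 1 / 1.4679 = 0.68.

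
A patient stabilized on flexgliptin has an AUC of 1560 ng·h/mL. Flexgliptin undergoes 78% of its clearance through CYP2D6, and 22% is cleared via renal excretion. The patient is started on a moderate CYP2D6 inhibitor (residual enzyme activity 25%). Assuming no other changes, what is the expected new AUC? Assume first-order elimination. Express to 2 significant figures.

The CYP2D6 pathway (78% of clearance) drops to 0.25× activity: 0.78 × 0.25 = 0.195.
Non-CYP routes (22%) are unchanged.
CL_new/CL_old = 0.195 + 0.22 = 0.415.
New AUC = baseline ÷ relative clearance = 1560 / 0.415 = 3.8 × 10³ ng·h/mL.

3.8 × 10³ ng·h/mL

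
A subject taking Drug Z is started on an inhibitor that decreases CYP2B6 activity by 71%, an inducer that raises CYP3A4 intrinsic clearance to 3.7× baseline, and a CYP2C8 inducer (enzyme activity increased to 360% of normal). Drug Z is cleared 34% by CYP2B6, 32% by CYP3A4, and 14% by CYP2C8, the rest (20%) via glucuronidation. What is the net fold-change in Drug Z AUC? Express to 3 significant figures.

0.503

The CYP2B6 pathway (34% of clearance) drops to 0.29× activity: 0.34 × 0.29 = 0.0986.
The CYP3A4 pathway (32% of clearance) rises to 3.7× activity: 0.32 × 3.7 = 1.184.
The CYP2C8 pathway (14% of clearance) rises to 3.6× activity: 0.14 × 3.6 = 0.504.
The remaining 20% of clearance is unaffected.
New clearance relative to baseline: 0.0986 + 1.184 + 0.504 + 0.2 = 1.9866.
Because AUC varies inversely with clearance, the combined effect is 1 / 1.9866 = 0.503.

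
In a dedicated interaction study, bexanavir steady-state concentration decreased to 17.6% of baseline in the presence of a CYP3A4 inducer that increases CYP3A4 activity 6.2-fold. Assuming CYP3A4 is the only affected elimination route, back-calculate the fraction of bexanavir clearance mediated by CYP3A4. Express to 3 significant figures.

Write x for the fraction cleared via CYP3A4. The observed steady-state concentration change means clearance rose to 1/0.176 = 5.682 of baseline.
Only the CYP3A4 route changed, so 5.682 = x·6.2 + (1 − x), giving x = 0.900.

0.900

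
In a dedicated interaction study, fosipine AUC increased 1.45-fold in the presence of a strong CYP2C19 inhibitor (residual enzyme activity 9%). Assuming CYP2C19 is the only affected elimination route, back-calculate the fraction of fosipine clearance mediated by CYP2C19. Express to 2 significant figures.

0.34

Let x = fm,CYP2C19. Because AUC ∝ 1/CL, relative clearance fell to 1/1.45 = 0.6897.
Only the CYP2C19 route changed, so 0.6897 = x·0.09 + (1 − x), giving x = 0.34.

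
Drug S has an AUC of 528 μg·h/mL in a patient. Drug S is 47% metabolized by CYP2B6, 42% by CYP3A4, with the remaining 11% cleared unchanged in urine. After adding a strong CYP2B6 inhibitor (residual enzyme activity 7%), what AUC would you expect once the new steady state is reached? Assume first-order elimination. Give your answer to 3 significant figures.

938 μg·h/mL

CYP2B6: 0.47 × 0.07 = 0.0329
CYP3A4: 0.42 (unchanged)
Other: 0.11 (unchanged)
New clearance relative to baseline: 0.0329 + 0.42 + 0.11 = 0.5629.
AUC ∝ 1/CL, so new value = 528 / 0.5629 = 938 μg·h/mL.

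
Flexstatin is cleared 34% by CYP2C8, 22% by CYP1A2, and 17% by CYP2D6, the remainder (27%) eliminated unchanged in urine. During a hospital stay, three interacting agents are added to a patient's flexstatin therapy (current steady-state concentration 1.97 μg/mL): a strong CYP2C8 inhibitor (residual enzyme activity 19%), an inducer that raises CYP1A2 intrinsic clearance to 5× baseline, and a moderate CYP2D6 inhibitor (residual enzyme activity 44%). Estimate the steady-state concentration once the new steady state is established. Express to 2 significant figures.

The CYP2C8 pathway (34% of clearance) falls to 0.19× activity: 0.34 × 0.19 = 0.0646.
The CYP1A2 pathway (22% of clearance) is boosted to 5× activity: 0.22 × 5 = 1.1.
The CYP2D6 pathway (17% of clearance) drops to 0.44× activity: 0.17 × 0.44 = 0.0748.
The remaining 27% of clearance is unaffected.
Relative clearance = 0.0646 + 1.1 + 0.0748 + 0.27 = 1.5094.
New steady-state concentration = 1.97 / 1.5094 = 1.3 μg/mL (concentration scales inversely with clearance).

1.3 μg/mL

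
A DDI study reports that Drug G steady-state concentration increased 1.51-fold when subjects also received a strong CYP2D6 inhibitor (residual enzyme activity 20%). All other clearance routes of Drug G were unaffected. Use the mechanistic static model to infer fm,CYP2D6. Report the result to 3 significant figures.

0.422

Let fm be the CYP2D6 fraction. New clearance relative to baseline = fm × 0.2 + (1 − fm).
Steady-state concentration ratio = 1 / (new CL fraction), so new CL fraction = 1 / 1.51 = 0.6623.
fm × 0.2 + 1 − fm = 0.6623  ⇒  fm × (0.2 − 1) = −0.3377  ⇒  fm = 0.422.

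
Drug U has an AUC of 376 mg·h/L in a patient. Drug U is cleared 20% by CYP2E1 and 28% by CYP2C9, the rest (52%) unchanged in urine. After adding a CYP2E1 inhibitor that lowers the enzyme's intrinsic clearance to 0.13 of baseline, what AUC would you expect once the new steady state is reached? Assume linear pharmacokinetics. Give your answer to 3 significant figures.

455 mg·h/L

CYP2E1: 0.2 × 0.13 = 0.026
CYP2C9: 0.28 (unchanged)
Other: 0.52 (unchanged)
Relative clearance = 0.026 + 0.28 + 0.52 = 0.826.
New AUC = baseline ÷ relative clearance = 376 / 0.826 = 455 mg·h/L.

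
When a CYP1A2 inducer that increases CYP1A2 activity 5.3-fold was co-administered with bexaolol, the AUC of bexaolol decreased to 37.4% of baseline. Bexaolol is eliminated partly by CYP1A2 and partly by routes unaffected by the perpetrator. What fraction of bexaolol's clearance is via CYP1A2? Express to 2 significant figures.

Let x = fm,CYP1A2. Because AUC ∝ 1/CL, relative clearance rose to 1/0.374 = 2.674.
Setting x·5.3 + (1 − x) = 2.674 and solving: x = (2.674 − 1)/(5.3 − 1) = 0.39.

0.39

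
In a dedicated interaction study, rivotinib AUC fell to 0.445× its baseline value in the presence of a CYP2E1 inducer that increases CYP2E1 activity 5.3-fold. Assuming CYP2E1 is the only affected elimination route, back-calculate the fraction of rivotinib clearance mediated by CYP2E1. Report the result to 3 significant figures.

0.290

Call the CYP2E1 fraction fm. After the interaction, CL_new/CL_old = fm × 5.3 + (1 − fm).
AUC ratio = 1 / (new CL fraction), so new CL fraction = 1 / 0.445 = 2.247.
fm × 5.3 + 1 − fm = 2.247  ⇒  fm × (5.3 − 1) = 1.247  ⇒  fm = 0.290.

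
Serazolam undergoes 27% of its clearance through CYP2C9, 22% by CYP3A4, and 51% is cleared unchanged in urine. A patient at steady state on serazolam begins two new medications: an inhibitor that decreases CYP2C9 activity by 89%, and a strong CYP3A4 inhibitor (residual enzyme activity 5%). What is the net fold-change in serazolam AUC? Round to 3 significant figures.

CYP2C9: 0.27 × 0.11 = 0.0297
CYP3A4: 0.22 × 0.05 = 0.011
Other: 0.51 (unchanged)
CL_new/CL_old = 0.0297 + 0.011 + 0.51 = 0.5507.
AUC ∝ 1/CL: fold-change = 1 / 0.5507 = 1.82.

1.82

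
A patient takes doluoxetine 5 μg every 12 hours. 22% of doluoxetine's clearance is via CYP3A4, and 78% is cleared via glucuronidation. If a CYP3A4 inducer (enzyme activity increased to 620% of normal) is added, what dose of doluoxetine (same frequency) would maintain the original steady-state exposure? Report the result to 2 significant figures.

CYP3A4: 0.22 × 6.2 = 1.364
Other: 0.78 (unchanged)
CL_new/CL_old = 1.364 + 0.78 = 2.144.
To maintain the same steady-state level, dose must scale with clearance: new dose = 5 × 2.144 = 11 μg.

11 μg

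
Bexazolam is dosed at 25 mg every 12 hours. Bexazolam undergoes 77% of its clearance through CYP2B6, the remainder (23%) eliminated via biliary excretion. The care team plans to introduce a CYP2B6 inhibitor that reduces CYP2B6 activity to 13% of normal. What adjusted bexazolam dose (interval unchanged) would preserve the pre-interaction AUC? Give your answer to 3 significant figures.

8.25 mg

The CYP2B6 pathway (77% of clearance) drops to 0.13× activity: 0.77 × 0.13 = 0.1001.
Non-CYP routes (23%) are unchanged.
New clearance relative to baseline: 0.1001 + 0.23 = 0.3301.
To maintain the same steady-state level, dose must scale with clearance: new dose = 25 × 0.3301 = 8.25 mg.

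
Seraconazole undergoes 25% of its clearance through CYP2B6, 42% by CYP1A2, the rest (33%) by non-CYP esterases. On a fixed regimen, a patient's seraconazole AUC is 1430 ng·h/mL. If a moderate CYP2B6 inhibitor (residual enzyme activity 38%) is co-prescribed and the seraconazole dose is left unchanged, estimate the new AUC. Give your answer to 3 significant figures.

The CYP2B6 pathway (25% of clearance) falls to 0.38× activity: 0.25 × 0.38 = 0.095.
CYP1A2 (42%) and the residual 33% are unaffected.
CL_new/CL_old = 0.095 + 0.42 + 0.33 = 0.845.
With dosing unchanged, AUC scales as 1/CL: 1430 / 0.845 = 1.69 × 10³ ng·h/mL.

1.69 × 10³ ng·h/mL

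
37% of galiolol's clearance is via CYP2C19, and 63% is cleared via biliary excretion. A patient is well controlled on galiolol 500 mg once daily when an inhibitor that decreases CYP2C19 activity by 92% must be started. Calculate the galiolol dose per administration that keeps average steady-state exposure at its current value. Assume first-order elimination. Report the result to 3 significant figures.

330 mg

The CYP2C19 pathway (37% of clearance) is reduced to 0.08× activity: 0.37 × 0.08 = 0.0296.
Non-CYP routes (63%) are unchanged.
CL_new/CL_old = 0.0296 + 0.63 = 0.6596.
To maintain the same steady-state level, dose must scale with clearance: new dose = 500 × 0.6596 = 330 mg.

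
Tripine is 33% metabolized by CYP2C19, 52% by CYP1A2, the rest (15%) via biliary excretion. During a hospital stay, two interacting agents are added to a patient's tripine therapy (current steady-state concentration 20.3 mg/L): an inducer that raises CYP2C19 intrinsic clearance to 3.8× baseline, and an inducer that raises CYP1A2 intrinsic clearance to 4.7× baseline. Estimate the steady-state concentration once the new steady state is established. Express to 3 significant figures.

The CYP2C19 pathway (33% of clearance) is boosted to 3.8× activity: 0.33 × 3.8 = 1.254.
The CYP1A2 pathway (52% of clearance) is boosted to 4.7× activity: 0.52 × 4.7 = 2.444.
The remaining 15% of clearance is unaffected.
Relative clearance = 1.254 + 2.444 + 0.15 = 3.848.
Steady-state concentration ∝ 1/CL: new value = 20.3 / 3.848 = 5.28 mg/L.

5.28 mg/L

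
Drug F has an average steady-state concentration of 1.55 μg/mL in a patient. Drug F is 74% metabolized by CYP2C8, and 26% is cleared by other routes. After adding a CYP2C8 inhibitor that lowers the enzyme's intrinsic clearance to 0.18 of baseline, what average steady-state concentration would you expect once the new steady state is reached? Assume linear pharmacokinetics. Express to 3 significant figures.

The CYP2C8 pathway (74% of clearance) is reduced to 0.18× activity: 0.74 × 0.18 = 0.1332.
Non-CYP routes (26%) are unchanged.
New clearance relative to baseline: 0.1332 + 0.26 = 0.3932.
New average steady-state concentration = baseline ÷ relative clearance = 1.55 / 0.3932 = 3.94 μg/mL.

3.94 μg/mL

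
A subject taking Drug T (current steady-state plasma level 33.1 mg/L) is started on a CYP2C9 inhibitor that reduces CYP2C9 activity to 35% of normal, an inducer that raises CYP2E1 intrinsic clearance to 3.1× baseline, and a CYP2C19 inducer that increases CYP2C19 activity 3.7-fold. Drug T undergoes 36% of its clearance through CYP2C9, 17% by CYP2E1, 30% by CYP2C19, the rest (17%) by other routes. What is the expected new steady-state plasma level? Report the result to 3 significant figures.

CYP2C9: 0.36 × 0.35 = 0.126
CYP2E1: 0.17 × 3.1 = 0.527
CYP2C19: 0.3 × 3.7 = 1.11
Other: 0.17 (unchanged)
New clearance relative to baseline: 0.126 + 0.527 + 1.11 + 0.17 = 1.933.
Dividing the baseline by the relative clearance: 33.1 / 1.933 = 17.1 mg/L.

17.1 mg/L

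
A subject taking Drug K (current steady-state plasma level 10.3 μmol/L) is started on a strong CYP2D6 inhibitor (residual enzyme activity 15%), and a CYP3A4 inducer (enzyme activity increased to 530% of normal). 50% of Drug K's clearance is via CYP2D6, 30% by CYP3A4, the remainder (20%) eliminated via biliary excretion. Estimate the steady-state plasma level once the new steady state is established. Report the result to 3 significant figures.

CYP2D6: 0.5 × 0.15 = 0.075
CYP3A4: 0.3 × 5.3 = 1.59
Other: 0.2 (unchanged)
CL_new/CL_old = 0.075 + 1.59 + 0.2 = 1.865.
New steady-state plasma level = 10.3 / 1.865 = 5.52 μmol/L (concentration scales inversely with clearance).

5.52 μmol/L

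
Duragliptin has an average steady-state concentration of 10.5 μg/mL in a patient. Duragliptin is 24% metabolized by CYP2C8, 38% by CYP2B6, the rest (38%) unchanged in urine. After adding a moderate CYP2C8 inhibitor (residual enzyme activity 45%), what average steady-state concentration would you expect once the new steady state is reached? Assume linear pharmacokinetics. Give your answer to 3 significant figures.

12.1 μg/mL

CYP2C8: 0.24 × 0.45 = 0.108
CYP2B6: 0.38 (unchanged)
Other: 0.38 (unchanged)
New clearance relative to baseline: 0.108 + 0.38 + 0.38 = 0.868.
With dosing unchanged, average steady-state concentration scales as 1/CL: 10.5 / 0.868 = 12.1 μg/mL.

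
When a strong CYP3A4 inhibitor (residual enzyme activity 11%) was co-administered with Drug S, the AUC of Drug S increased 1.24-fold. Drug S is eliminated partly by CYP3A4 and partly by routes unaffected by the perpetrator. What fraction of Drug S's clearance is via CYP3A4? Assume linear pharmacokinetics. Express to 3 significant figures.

0.217

Write x for the fraction cleared via CYP3A4. The observed AUC change means clearance fell to 1/1.24 = 0.8065 of baseline.
Only the CYP3A4 route changed, so 0.8065 = x·0.11 + (1 − x), giving x = 0.217.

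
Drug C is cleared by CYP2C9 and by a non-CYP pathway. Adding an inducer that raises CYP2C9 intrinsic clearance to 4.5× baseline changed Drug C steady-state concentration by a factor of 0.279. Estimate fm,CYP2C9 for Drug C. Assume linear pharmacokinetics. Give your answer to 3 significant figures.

0.738

CL'/CL = 1 / 0.279 = 3.584
4.5·fm + (1 − fm) = 3.584
fm = (3.584 − 1) / (4.5 − 1) = 0.738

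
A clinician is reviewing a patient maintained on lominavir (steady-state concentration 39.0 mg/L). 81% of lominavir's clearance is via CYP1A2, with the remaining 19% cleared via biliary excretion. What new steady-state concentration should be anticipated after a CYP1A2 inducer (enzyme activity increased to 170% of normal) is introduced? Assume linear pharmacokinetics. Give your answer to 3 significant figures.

24.9 mg/L

The CYP1A2 pathway (81% of clearance) increases to 1.7× activity: 0.81 × 1.7 = 1.377.
The remaining 19% of clearance is unaffected.
Relative clearance = 1.377 + 0.19 = 1.567.
Steady-state concentration ∝ 1/CL, so new value = 39.0 / 1.567 = 24.9 mg/L.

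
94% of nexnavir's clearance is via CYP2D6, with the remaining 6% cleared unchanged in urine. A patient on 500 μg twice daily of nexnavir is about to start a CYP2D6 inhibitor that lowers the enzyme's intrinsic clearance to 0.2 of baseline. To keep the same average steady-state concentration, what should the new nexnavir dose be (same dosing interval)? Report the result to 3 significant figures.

124 μg

CYP2D6: 0.94 × 0.2 = 0.188
Other: 0.06 (unchanged)
CL_new/CL_old = 0.188 + 0.06 = 0.248.
To maintain the same steady-state level, dose must scale with clearance: new dose = 500 × 0.248 = 124 μg.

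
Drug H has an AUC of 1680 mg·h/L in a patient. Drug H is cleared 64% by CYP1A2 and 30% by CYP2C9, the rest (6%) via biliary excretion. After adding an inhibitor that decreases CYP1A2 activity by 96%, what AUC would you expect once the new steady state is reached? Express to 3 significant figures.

4.36 × 10³ mg·h/L

The CYP1A2 pathway (64% of clearance) is reduced to 0.04× activity: 0.64 × 0.04 = 0.0256.
CYP2C9 (30%) and the residual 6% are unaffected.
New clearance relative to baseline: 0.0256 + 0.3 + 0.06 = 0.3856.
AUC ∝ 1/CL, so new value = 1680 / 0.3856 = 4.36 × 10³ mg·h/L.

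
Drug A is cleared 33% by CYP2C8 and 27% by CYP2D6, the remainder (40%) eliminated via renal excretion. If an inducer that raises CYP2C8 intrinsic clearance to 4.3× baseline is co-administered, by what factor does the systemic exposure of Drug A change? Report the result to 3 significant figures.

0.479

The CYP2C8 pathway (33% of clearance) rises to 4.3× activity: 0.33 × 4.3 = 1.419.
CYP2D6 (27%) and the residual 40% are unaffected.
New clearance relative to baseline: 1.419 + 0.27 + 0.4 = 2.089.
Since systemic exposure ∝ 1/CL, the ratio is 1 / 2.089 = 0.479.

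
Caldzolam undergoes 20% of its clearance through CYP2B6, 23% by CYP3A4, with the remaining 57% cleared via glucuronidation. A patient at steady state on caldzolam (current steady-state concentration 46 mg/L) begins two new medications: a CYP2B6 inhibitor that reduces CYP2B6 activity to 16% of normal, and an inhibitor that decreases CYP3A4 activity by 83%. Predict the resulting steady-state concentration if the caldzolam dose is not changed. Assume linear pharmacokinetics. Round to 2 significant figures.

The CYP2B6 pathway (20% of clearance) drops to 0.16× activity: 0.2 × 0.16 = 0.032.
The CYP3A4 pathway (23% of clearance) is reduced to 0.17× activity: 0.23 × 0.17 = 0.0391.
Non-CYP routes (57%) are unchanged.
New clearance relative to baseline: 0.032 + 0.0391 + 0.57 = 0.6411.
New steady-state concentration = 46 / 0.6411 = 72 mg/L (concentration scales inversely with clearance).

72 mg/L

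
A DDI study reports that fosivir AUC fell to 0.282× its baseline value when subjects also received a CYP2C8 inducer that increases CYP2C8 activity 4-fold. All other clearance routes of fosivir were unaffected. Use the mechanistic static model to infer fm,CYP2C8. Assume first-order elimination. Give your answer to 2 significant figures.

0.85

Write x for the fraction cleared via CYP2C8. The observed AUC change means clearance rose to 1/0.282 = 3.546 of baseline.
Setting x·4 + (1 − x) = 3.546 and solving: x = (3.546 − 1)/(4 − 1) = 0.85.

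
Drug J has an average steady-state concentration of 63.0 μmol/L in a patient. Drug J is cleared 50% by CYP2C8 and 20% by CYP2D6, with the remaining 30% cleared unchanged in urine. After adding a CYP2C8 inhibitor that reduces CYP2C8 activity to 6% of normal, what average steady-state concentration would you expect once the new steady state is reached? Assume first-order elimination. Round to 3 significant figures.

The CYP2C8 pathway (50% of clearance) is reduced to 0.06× activity: 0.5 × 0.06 = 0.03.
CYP2D6 (20%) and the residual 30% are unaffected.
New clearance relative to baseline: 0.03 + 0.2 + 0.3 = 0.53.
Average steady-state concentration ∝ 1/CL, so new value = 63.0 / 0.53 = 119 μmol/L.

119 μmol/L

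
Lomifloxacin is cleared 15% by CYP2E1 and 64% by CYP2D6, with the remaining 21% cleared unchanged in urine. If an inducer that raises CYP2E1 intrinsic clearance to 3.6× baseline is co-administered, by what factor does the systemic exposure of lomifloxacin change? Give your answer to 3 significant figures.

CYP2E1: 0.15 × 3.6 = 0.54
CYP2D6: 0.64 (unchanged)
Other: 0.21 (unchanged)
New clearance relative to baseline: 0.54 + 0.64 + 0.21 = 1.39.
Systemic exposure ratio = CL_old/CL_new = 1 / 1.39 = 0.719.

0.719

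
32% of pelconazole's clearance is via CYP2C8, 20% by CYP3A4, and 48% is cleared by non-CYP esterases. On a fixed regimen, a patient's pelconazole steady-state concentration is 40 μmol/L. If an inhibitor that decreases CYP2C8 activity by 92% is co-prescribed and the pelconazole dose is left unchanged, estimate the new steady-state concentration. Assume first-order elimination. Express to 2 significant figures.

57 μmol/L

The CYP2C8 pathway (32% of clearance) falls to 0.08× activity: 0.32 × 0.08 = 0.0256.
CYP3A4 (20%) and the residual 48% are unaffected.
Relative clearance = 0.0256 + 0.2 + 0.48 = 0.7056.
New steady-state concentration = baseline ÷ relative clearance = 40 / 0.7056 = 57 μmol/L.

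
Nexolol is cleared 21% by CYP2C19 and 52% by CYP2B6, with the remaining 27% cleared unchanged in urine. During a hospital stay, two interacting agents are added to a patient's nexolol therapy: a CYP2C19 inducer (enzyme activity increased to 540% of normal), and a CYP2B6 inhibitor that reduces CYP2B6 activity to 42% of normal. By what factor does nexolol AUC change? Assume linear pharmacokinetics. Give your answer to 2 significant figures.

0.62

The CYP2C19 pathway (21% of clearance) is boosted to 5.4× activity: 0.21 × 5.4 = 1.134.
The CYP2B6 pathway (52% of clearance) falls to 0.42× activity: 0.52 × 0.42 = 0.2184.
The remaining 27% of clearance is unaffected.
Relative clearance = 1.134 + 0.2184 + 0.27 = 1.6224.
AUC ∝ 1/CL: fold-change = 1 / 1.6224 = 0.62.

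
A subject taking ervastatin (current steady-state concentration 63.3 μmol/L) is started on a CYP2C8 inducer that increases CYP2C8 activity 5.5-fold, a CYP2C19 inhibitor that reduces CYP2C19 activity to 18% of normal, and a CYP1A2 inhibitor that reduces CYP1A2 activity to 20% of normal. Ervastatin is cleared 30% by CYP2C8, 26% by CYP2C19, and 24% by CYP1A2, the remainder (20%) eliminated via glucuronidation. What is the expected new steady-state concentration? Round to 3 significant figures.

CYP2C8: 0.3 × 5.5 = 1.65
CYP2C19: 0.26 × 0.18 = 0.0468
CYP1A2: 0.24 × 0.2 = 0.048
Other: 0.2 (unchanged)
Relative clearance = 1.65 + 0.0468 + 0.048 + 0.2 = 1.9448.
Dividing the baseline by the relative clearance: 63.3 / 1.9448 = 32.5 μmol/L.

32.5 μmol/L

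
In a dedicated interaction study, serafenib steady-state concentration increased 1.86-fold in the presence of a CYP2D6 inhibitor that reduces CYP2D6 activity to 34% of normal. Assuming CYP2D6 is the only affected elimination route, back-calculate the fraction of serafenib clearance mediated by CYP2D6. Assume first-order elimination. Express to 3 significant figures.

0.701

Call the CYP2D6 fraction fm. After the interaction, CL_new/CL_old = fm × 0.34 + (1 − fm).
Steady-state concentration ratio = 1 / (new CL fraction), so new CL fraction = 1 / 1.86 = 0.5376.
fm × 0.34 + 1 − fm = 0.5376  ⇒  fm × (0.34 − 1) = −0.4624  ⇒  fm = 0.701.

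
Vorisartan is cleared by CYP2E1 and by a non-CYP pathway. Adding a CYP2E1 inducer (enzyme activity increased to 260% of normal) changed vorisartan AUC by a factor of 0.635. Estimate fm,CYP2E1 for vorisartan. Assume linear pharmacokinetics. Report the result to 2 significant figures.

0.36

Call the CYP2E1 fraction fm. After the interaction, CL_new/CL_old = fm × 2.6 + (1 − fm).
AUC ratio = 1 / (new CL fraction), so new CL fraction = 1 / 0.635 = 1.575.
fm × 2.6 + 1 − fm = 1.575  ⇒  fm × (2.6 − 1) = 0.5748  ⇒  fm = 0.36.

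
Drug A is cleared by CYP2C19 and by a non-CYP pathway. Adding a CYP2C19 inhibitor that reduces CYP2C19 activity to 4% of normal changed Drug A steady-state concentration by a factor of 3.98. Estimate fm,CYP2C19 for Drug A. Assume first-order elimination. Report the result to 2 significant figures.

Let fm be the CYP2C19 fraction. New clearance relative to baseline = fm × 0.04 + (1 − fm).
Steady-state concentration ratio = 1 / (new CL fraction), so new CL fraction = 1 / 3.98 = 0.2513.
fm × 0.04 + 1 − fm = 0.2513  ⇒  fm × (0.04 − 1) = −0.7487  ⇒  fm = 0.78.

0.78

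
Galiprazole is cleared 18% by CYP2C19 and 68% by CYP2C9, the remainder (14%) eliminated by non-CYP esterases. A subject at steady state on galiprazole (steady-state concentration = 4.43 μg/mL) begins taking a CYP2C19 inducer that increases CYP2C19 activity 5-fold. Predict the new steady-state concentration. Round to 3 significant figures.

2.58 μg/mL

The CYP2C19 pathway (18% of clearance) increases to 5× activity: 0.18 × 5 = 0.9.
CYP2C9 (68%) and the residual 14% are unaffected.
Relative clearance = 0.9 + 0.68 + 0.14 = 1.72.
New steady-state concentration = baseline ÷ relative clearance = 4.43 / 1.72 = 2.58 μg/mL.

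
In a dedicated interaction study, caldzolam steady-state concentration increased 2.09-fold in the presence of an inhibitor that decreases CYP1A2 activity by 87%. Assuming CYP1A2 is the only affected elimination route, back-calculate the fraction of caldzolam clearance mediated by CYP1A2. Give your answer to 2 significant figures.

0.60

Let fm be the CYP1A2 fraction. New clearance relative to baseline = fm × 0.13 + (1 − fm).
Steady-state concentration ratio = 1 / (new CL fraction), so new CL fraction = 1 / 2.09 = 0.4785.
fm × 0.13 + 1 − fm = 0.4785  ⇒  fm × (0.13 − 1) = −0.5215  ⇒  fm = 0.60.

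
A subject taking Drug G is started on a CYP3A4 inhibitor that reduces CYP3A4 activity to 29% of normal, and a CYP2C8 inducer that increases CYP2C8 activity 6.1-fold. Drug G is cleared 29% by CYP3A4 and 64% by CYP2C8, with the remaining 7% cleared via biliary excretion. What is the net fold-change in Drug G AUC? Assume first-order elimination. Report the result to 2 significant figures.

The CYP3A4 pathway (29% of clearance) is reduced to 0.29× activity: 0.29 × 0.29 = 0.0841.
The CYP2C8 pathway (64% of clearance) increases to 6.1× activity: 0.64 × 6.1 = 3.904.
The remaining 7% of clearance is unaffected.
New clearance relative to baseline: 0.0841 + 3.904 + 0.07 = 4.0581.
Net AUC ratio = 1 / 4.0581 = 0.25.

0.25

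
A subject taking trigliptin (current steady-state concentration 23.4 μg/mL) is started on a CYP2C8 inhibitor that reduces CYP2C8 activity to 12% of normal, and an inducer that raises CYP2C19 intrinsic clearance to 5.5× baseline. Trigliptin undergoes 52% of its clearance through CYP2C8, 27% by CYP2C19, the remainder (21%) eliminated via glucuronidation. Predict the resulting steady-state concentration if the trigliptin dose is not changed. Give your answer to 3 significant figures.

The CYP2C8 pathway (52% of clearance) falls to 0.12× activity: 0.52 × 0.12 = 0.0624.
The CYP2C19 pathway (27% of clearance) increases to 5.5× activity: 0.27 × 5.5 = 1.485.
Non-CYP routes (21%) are unchanged.
Relative clearance = 0.0624 + 1.485 + 0.21 = 1.7574.
Dividing the baseline by the relative clearance: 23.4 / 1.7574 = 13.3 μg/mL.

13.3 μg/mL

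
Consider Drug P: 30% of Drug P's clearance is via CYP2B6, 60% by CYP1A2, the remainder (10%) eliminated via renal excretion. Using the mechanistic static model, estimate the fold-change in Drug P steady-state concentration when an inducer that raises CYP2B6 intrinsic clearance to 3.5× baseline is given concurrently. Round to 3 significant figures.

The CYP2B6 pathway (30% of clearance) increases to 3.5× activity: 0.3 × 3.5 = 1.05.
CYP1A2 (60%) and the residual 10% are unaffected.
CL_new/CL_old = 1.05 + 0.6 + 0.1 = 1.75.
Steady-state concentration is inversely proportional to clearance, so the fold-change is 1 / 1.75 = 0.571.

0.571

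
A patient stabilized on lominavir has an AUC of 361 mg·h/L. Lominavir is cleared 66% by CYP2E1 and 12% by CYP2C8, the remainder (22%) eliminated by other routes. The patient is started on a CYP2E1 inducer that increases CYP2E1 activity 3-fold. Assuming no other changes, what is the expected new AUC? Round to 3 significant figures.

CYP2E1: 0.66 × 3 = 1.98
CYP2C8: 0.12 (unchanged)
Other: 0.22 (unchanged)
Relative clearance = 1.98 + 0.12 + 0.22 = 2.32.
With dosing unchanged, AUC scales as 1/CL: 361 / 2.32 = 156 mg·h/L.

156 mg·h/L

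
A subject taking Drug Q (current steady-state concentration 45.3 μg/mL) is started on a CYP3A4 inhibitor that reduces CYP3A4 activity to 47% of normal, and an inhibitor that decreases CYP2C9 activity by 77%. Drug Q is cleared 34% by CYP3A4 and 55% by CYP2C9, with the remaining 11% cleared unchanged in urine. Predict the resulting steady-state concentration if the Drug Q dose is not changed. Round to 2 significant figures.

The CYP3A4 pathway (34% of clearance) drops to 0.47× activity: 0.34 × 0.47 = 0.1598.
The CYP2C9 pathway (55% of clearance) falls to 0.23× activity: 0.55 × 0.23 = 0.1265.
Non-CYP routes (11%) are unchanged.
CL_new/CL_old = 0.1598 + 0.1265 + 0.11 = 0.3963.
Steady-state concentration ∝ 1/CL: new value = 45.3 / 0.3963 = 1.1 × 10² μg/mL.

1.1 × 10² μg/mL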